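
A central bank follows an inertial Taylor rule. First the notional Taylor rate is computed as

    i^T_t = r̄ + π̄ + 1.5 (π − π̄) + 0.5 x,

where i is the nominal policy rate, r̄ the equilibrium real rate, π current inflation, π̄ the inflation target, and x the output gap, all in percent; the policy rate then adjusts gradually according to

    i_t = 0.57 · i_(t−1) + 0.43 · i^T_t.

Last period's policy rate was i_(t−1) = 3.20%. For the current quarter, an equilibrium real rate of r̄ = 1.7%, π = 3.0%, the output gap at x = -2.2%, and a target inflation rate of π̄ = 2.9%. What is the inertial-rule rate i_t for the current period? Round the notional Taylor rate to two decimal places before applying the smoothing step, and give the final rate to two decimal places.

i^T_t = 1.7 + 2.9 + 1.5 × (3.0 − 2.9) + 0.5 × (-2.2)
   = 1.7 + 2.9 + 0.15 − 1.1 = 3.65
i_t = 0.57 × 3.20 + 0.43 × 3.65 = 1.824 + 1.5695 = 3.39

3.39%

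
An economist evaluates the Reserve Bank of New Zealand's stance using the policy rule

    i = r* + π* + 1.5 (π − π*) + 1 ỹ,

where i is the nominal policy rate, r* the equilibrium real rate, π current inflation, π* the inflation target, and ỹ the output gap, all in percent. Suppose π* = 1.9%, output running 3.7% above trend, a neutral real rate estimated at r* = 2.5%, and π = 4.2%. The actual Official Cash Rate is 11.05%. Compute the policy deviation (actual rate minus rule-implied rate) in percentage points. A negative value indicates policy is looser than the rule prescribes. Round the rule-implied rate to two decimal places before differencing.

-0.50 pp

Output 3.7% above potential → ỹ = 3.7.
i = 2.5 + 1.9 + 1.5 × (4.2 − 1.9) + 1 × 3.7
   = 2.5 + 1.9 + 3.45 + 3.7 = 11.55
Deviation = 11.05 − 11.55 = -0.50 pp.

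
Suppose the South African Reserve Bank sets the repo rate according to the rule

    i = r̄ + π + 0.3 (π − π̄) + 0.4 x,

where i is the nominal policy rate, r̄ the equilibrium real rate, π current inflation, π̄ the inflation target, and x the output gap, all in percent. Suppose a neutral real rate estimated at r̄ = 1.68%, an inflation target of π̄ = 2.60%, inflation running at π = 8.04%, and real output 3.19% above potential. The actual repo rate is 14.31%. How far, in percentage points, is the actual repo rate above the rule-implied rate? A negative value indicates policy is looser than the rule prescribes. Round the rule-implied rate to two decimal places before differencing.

Output 3.19% above potential → x = 3.19.
i = 1.68 + 8.04 + 0.3 × (8.04 − 2.60) + 0.4 × 3.19
   = 1.68 + 8.04 + 1.632 + 1.276 = 12.63
Deviation = 14.31 − 12.63 = 1.68 pp.

1.68 pp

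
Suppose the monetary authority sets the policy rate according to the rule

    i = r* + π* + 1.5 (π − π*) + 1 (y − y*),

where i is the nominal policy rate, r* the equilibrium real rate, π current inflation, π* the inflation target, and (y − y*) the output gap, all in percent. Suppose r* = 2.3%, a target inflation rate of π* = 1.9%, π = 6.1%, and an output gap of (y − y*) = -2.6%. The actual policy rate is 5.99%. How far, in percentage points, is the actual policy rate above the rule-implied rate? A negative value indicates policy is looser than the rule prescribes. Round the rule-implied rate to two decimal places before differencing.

-1.91 pp

i = 2.3 + 1.9 + 1.5 × (6.1 − 1.9) + 1 × (-2.6)
   = 2.3 + 1.9 + 6.3 − 2.6 = 7.90
Deviation = 5.99 − 7.90 = -1.91 pp.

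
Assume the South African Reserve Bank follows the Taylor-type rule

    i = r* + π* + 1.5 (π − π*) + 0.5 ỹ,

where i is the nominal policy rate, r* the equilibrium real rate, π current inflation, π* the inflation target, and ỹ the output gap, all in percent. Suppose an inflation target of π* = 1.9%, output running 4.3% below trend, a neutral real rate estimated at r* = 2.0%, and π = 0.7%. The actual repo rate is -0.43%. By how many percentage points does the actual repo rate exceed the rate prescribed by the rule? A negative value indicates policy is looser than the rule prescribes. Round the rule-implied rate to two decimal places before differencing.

-0.38 pp

Output 4.3% below potential → ỹ = -4.3.
i = 2.0 + 1.9 + 1.5 × (0.7 − 1.9) + 0.5 × (-4.3)
   = 2.0 + 1.9 − 1.8 − 2.15 = -0.05
Deviation = -0.43 − (-0.05) = -0.38 pp.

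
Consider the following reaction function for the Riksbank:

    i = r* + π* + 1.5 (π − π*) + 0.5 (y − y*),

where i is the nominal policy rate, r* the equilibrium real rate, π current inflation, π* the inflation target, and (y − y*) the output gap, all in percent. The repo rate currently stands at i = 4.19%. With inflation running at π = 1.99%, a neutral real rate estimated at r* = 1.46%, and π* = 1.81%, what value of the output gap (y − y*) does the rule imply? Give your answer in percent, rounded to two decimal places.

1.30%

0.5 (y − y*) = 4.19 − 1.46 − 1.81 − 1.5 × (1.99 − 1.81) = 0.65
(y − y*) = 0.65 / 0.5 = 1.30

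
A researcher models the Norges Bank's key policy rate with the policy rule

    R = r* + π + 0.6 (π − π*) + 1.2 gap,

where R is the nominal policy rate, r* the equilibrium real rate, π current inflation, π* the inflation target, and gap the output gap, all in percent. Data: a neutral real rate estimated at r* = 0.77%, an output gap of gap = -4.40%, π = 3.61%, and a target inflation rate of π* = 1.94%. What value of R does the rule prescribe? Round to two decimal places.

R = 0.77 + 3.61 + 0.6 × (3.61 − 1.94) + 1.2 × (-4.40)
   = 0.77 + 3.61 + 1.002 − 5.28 = 0.10

0.10%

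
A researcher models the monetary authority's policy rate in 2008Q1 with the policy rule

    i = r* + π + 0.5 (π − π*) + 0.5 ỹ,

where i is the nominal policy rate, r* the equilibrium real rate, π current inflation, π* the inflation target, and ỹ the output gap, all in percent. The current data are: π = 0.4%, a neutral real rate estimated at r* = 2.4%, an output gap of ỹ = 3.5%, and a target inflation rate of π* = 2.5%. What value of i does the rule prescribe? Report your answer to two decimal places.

3.50%

i = 2.4 + 0.4 + 0.5 × (0.4 − 2.5) + 0.5 × 3.5
   = 2.4 + 0.4 − 1.05 + 1.75 = 3.50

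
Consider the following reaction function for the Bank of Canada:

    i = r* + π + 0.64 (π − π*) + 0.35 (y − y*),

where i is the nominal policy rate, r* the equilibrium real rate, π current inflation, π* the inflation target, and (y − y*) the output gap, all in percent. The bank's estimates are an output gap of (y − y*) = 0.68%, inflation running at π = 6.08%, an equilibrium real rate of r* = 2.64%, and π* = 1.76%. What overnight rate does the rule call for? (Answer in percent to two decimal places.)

i = 2.64 + 6.08 + 0.64 × (6.08 − 1.76) + 0.35 × 0.68
   = 2.64 + 6.08 + 2.7648 + 0.238 = 11.72

11.72%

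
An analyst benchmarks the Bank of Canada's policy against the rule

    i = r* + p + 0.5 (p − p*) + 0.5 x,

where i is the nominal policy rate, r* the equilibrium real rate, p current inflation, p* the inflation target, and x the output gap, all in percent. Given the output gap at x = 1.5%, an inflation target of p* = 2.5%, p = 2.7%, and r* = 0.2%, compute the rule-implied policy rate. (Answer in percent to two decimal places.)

3.75%

i = 0.2 + 2.7 + 0.5 × (2.7 − 2.5) + 0.5 × 1.5
   = 0.2 + 2.7 + 0.1 + 0.75 = 3.75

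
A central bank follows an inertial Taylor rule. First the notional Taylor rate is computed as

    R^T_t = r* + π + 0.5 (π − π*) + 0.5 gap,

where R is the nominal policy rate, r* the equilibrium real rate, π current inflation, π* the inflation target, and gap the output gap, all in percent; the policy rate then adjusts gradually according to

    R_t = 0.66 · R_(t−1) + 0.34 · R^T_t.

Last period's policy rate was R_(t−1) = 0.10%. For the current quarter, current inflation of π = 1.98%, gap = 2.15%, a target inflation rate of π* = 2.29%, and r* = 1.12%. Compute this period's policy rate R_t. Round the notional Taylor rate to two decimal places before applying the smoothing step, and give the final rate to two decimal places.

R^T_t = 1.12 + 1.98 + 0.5 × (1.98 − 2.29) + 0.5 × 2.15
   = 1.12 + 1.98 − 0.155 + 1.075 = 4.02
R_t = 0.66 × 0.10 + 0.34 × 4.02 = 0.066 + 1.3668 = 1.43

1.43%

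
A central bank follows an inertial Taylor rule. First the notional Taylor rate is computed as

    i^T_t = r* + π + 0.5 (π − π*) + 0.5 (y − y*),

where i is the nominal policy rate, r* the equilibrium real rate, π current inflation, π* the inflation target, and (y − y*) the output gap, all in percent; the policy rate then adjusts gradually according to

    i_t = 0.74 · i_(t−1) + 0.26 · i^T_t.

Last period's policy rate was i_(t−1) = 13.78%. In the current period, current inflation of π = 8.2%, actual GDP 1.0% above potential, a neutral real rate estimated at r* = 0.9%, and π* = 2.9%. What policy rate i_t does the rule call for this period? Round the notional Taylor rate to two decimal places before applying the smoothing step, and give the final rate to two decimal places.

Output 1.0% above potential → (y − y*) = 1.0.
i^T_t = 0.9 + 8.2 + 0.5 × (8.2 − 2.9) + 0.5 × 1.0
   = 0.9 + 8.2 + 2.65 + 0.5 = 12.25
i_t = 0.74 × 13.78 + 0.26 × 12.25 = 10.1972 + 3.185 = 13.38

13.38%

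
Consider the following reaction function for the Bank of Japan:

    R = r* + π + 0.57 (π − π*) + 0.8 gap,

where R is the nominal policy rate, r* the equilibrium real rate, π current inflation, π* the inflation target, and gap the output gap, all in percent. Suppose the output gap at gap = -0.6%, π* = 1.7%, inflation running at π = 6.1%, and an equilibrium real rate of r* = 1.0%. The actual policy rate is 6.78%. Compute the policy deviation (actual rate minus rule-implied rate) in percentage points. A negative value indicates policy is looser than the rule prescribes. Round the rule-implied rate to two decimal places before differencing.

-2.35 pp

R = 1.0 + 6.1 + 0.57 × (6.1 − 1.7) + 0.8 × (-0.6)
   = 1.0 + 6.1 + 2.508 − 0.48 = 9.13
Deviation = 6.78 − 9.13 = -2.35 pp.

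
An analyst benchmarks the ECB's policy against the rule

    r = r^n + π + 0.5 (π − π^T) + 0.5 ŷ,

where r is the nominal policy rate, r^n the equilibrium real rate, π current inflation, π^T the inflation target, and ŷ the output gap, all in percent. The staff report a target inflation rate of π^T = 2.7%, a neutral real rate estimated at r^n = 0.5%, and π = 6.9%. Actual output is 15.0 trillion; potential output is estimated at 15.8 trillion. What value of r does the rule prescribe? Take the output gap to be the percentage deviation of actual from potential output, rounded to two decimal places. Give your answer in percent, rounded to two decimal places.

Output gap = 100 × (15.0 − 15.8) / 15.8 = -5.06%.
r = 0.50 + 6.90 + 0.5 × (6.90 − 2.70) + 0.5 × (-5.06)
   = 0.50 + 6.9 + 2.1 − 2.53 = 6.97

6.97%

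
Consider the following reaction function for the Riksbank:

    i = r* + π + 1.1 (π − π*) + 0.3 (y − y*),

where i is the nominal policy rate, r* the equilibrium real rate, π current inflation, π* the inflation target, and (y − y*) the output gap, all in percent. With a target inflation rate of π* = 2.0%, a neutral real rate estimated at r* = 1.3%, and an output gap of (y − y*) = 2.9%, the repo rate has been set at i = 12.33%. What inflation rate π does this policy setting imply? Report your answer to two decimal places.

Collecting π: i = r* + (1 + 1.1) π − 1.1 π* + 0.3 (y − y*)
2.1 π = 12.33 − 1.3 + 1.1 × 2.0 − 0.3 × 2.9 = 12.36
π = 12.36 / 2.1 = 5.89

5.89%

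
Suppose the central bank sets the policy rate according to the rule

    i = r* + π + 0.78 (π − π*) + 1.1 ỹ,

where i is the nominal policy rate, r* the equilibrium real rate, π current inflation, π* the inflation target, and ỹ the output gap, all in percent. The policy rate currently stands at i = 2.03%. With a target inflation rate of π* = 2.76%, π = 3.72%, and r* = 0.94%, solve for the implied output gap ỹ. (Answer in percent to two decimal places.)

-3.07%

1.1 ỹ = 2.03 − 0.94 − 3.72 − 0.78 × (3.72 − 2.76) = -3.3788
ỹ = -3.3788 / 1.1 = -3.07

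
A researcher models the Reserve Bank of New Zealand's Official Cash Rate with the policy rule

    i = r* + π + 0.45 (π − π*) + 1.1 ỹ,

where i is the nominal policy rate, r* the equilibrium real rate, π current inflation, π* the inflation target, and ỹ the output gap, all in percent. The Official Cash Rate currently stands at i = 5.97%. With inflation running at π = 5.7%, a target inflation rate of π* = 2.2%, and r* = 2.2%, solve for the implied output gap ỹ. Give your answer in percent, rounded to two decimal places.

1.1 ỹ = 5.97 − 2.2 − 5.7 − 0.45 × (5.7 − 2.2) = -3.505
ỹ = -3.505 / 1.1 = -3.19

-3.19%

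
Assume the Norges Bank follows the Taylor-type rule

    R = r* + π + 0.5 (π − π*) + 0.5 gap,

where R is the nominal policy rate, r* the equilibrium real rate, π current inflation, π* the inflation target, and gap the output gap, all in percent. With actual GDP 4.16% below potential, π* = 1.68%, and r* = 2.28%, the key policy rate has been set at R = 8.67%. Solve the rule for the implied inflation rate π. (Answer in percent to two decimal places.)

6.21%

Output 4.16% below potential → gap = -4.16.
Collecting π: R = r* + (1 + 0.5) π − 0.5 π* + 0.5 gap
1.5 π = 8.67 − 2.28 + 0.5 × 1.68 − 0.5 × (-4.16) = 9.31
π = 9.31 / 1.5 = 6.21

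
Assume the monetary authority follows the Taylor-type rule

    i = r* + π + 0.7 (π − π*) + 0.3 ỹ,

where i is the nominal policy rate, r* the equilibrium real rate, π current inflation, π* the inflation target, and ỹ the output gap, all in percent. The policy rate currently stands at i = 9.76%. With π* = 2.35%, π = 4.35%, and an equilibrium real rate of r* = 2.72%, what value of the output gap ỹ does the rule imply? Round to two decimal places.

4.30%

0.3 ỹ = 9.76 − 2.72 − 4.35 − 0.7 × (4.35 − 2.35) = 1.29
ỹ = 1.29 / 0.3 = 4.30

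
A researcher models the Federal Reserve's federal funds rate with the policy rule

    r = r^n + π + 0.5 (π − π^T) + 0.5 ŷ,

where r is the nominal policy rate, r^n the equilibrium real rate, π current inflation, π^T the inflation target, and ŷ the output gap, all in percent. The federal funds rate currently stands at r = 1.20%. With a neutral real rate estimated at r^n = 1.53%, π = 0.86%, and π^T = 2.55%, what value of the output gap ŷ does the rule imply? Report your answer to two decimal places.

0.5 ŷ = 1.20 − 1.53 − 0.86 − 0.5 × (0.86 − 2.55) = -0.345
ŷ = -0.345 / 0.5 = -0.69

-0.69%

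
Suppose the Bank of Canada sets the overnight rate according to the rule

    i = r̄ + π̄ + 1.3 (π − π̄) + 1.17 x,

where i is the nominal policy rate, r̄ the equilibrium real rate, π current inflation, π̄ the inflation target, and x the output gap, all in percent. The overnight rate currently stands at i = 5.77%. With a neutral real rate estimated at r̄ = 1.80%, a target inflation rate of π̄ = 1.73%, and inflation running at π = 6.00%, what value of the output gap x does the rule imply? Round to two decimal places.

1.17 x = 5.77 − 1.80 − 1.73 − 1.3 × (6.00 − 1.73) = -3.311
x = -3.311 / 1.17 = -2.83

-2.83%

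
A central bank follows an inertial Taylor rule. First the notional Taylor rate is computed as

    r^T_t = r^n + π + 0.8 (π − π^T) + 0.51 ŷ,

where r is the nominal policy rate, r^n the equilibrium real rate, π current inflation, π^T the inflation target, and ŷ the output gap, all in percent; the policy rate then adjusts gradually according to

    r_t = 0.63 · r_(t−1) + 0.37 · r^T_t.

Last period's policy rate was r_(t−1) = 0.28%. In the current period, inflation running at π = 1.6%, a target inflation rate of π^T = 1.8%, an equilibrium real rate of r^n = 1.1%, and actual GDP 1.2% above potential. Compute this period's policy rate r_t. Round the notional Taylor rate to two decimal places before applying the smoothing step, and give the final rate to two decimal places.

Output 1.2% above potential → ŷ = 1.2.
r^T_t = 1.1 + 1.6 + 0.8 × (1.6 − 1.8) + 0.51 × 1.2
   = 1.1 + 1.6 − 0.16 + 0.612 = 3.15
r_t = 0.63 × 0.28 + 0.37 × 3.15 = 0.1764 + 1.1655 = 1.34

1.34%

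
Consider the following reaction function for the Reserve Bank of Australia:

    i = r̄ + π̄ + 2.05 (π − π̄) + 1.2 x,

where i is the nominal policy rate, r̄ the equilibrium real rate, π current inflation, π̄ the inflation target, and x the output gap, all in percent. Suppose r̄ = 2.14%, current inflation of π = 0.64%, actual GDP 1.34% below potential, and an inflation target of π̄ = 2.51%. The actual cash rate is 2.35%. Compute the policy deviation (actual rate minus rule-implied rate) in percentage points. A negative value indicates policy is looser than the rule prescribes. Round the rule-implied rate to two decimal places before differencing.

Output 1.34% below potential → x = -1.34.
i = 2.14 + 2.51 + 2.05 × (0.64 − 2.51) + 1.2 × (-1.34)
   = 2.14 + 2.51 − 3.8335 − 1.608 = -0.79
Deviation = 2.35 − (-0.79) = 3.14 pp.

3.14 pp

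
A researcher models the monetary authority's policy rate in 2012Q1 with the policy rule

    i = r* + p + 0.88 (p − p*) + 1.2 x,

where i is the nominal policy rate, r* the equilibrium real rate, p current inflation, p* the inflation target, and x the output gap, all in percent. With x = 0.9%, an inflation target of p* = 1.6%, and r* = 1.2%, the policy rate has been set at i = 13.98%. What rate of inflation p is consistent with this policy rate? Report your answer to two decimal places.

6.97%

Collecting p: i = r* + (1 + 0.88) p − 0.88 p* + 1.2 x
1.88 p = 13.98 − 1.2 + 0.88 × 1.6 − 1.2 × 0.9 = 13.108
p = 13.108 / 1.88 = 6.97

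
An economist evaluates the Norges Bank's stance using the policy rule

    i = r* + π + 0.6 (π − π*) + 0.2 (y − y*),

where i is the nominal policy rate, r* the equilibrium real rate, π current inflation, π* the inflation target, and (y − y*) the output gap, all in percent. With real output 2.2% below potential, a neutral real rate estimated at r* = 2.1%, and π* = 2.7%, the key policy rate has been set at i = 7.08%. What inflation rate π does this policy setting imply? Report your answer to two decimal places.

Output 2.2% below potential → (y − y*) = -2.2.
Collecting π: i = r* + (1 + 0.6) π − 0.6 π* + 0.2 (y − y*)
1.6 π = 7.08 − 2.1 + 0.6 × 2.7 − 0.2 × (-2.2) = 7.04
π = 7.04 / 1.6 = 4.40

4.40%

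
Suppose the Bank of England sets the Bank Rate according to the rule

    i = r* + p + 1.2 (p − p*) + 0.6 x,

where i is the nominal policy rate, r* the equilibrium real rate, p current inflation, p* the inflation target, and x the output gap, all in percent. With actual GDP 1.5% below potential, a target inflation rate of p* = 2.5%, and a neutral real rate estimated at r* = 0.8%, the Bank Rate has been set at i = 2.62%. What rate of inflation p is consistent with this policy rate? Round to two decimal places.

Output 1.5% below potential → x = -1.5.
Collecting p: i = r* + (1 + 1.2) p − 1.2 p* + 0.6 x
2.2 p = 2.62 − 0.8 + 1.2 × 2.5 − 0.6 × (-1.5) = 5.72
p = 5.72 / 2.2 = 2.60

2.60%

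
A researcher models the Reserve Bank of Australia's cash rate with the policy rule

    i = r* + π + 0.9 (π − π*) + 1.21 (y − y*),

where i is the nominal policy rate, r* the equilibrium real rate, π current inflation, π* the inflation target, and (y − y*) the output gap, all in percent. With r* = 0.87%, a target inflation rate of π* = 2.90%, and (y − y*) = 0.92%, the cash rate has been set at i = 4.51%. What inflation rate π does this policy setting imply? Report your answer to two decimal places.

Collecting π: i = r* + (1 + 0.9) π − 0.9 π* + 1.21 (y − y*)
1.9 π = 4.51 − 0.87 + 0.9 × 2.90 − 1.21 × 0.92 = 5.1368
π = 5.1368 / 1.9 = 2.70

2.70%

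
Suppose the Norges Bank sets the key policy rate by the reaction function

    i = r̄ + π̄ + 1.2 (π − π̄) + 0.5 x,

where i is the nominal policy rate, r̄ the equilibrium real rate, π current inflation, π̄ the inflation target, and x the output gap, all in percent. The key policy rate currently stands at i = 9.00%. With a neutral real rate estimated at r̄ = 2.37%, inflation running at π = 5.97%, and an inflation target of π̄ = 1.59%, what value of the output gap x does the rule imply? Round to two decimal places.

0.5 x = 9.00 − 2.37 − 1.59 − 1.2 × (5.97 − 1.59) = -0.216
x = -0.216 / 0.5 = -0.43

-0.43%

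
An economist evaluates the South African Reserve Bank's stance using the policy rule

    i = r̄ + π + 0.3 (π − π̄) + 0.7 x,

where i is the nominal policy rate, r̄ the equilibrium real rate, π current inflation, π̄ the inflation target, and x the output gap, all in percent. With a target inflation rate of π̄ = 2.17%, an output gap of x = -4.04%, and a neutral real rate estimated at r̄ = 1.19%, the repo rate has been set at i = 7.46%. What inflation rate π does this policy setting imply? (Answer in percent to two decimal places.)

7.50%

Collecting π: i = r̄ + (1 + 0.3) π − 0.3 π̄ + 0.7 x
1.3 π = 7.46 − 1.19 + 0.3 × 2.17 − 0.7 × (-4.04) = 9.749
π = 9.749 / 1.3 = 7.50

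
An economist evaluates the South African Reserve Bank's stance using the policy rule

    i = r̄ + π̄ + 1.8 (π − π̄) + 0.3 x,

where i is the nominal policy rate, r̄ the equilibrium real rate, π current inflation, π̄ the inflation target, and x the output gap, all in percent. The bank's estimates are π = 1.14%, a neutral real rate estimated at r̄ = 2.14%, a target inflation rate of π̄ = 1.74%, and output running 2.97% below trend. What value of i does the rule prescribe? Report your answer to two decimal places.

Output 2.97% below potential → x = -2.97.
i = 2.14 + 1.74 + 1.8 × (1.14 − 1.74) + 0.3 × (-2.97)
   = 2.14 + 1.74 − 1.08 − 0.891 = 1.91

1.91%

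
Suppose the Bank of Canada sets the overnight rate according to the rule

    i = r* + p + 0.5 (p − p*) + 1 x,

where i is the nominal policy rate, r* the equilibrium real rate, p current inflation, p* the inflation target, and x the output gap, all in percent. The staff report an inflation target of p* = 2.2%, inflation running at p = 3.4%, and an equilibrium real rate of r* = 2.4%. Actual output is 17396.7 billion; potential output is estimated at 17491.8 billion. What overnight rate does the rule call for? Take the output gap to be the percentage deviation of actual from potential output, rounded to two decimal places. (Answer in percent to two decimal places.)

5.86%

Output gap = 100 × (17396.7 − 17491.8) / 17491.8 = -0.54%.
i = 2.40 + 3.40 + 0.5 × (3.40 − 2.20) + 1 × (-0.54)
   = 2.40 + 3.4 + 0.6 − 0.54 = 5.86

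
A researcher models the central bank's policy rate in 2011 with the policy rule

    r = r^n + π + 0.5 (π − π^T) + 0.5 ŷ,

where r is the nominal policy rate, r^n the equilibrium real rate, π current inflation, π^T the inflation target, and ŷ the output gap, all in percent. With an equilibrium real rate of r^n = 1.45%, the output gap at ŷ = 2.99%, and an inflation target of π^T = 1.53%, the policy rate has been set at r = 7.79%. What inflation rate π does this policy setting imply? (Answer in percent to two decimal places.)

3.74%

Collecting π: r = r^n + (1 + 0.5) π − 0.5 π^T + 0.5 ŷ
1.5 π = 7.79 − 1.45 + 0.5 × 1.53 − 0.5 × 2.99 = 5.61
π = 5.61 / 1.5 = 3.74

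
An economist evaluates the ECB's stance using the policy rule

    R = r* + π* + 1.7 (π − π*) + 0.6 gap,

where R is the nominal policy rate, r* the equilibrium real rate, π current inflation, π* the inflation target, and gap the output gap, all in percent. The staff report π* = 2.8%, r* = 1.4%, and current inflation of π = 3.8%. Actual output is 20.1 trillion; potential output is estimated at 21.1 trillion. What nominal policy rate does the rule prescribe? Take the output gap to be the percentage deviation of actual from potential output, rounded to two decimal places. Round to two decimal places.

Output gap = 100 × (20.1 − 21.1) / 21.1 = -4.74%.
R = 1.40 + 2.80 + 1.7 × (3.80 − 2.80) + 0.6 × (-4.74)
   = 1.40 + 2.8 + 1.7 − 2.844 = 3.06

3.06%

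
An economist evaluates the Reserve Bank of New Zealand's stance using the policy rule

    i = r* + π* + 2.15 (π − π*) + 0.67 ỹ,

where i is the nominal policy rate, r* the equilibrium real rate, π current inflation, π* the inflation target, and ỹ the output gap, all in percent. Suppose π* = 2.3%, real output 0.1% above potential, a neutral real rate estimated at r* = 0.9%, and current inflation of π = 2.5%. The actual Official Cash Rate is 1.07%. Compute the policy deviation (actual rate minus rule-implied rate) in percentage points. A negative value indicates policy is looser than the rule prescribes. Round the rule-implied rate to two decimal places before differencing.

-2.63 pp

Output 0.1% above potential → ỹ = 0.1.
i = 0.9 + 2.3 + 2.15 × (2.5 − 2.3) + 0.67 × 0.1
   = 0.9 + 2.3 + 0.43 + 0.067 = 3.70
Deviation = 1.07 − 3.70 = -2.63 pp.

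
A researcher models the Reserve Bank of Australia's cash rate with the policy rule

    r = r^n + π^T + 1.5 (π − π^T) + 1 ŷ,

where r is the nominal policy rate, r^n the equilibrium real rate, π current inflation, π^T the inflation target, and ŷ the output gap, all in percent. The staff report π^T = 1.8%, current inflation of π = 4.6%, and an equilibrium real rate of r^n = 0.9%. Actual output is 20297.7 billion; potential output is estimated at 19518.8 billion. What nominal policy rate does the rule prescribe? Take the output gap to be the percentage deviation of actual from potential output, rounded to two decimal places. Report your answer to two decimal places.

Output gap = 100 × (20297.7 − 19518.8) / 19518.8 = 3.99%.
r = 0.90 + 1.80 + 1.5 × (4.60 − 1.80) + 1 × 3.99
   = 0.90 + 1.8 + 4.2 + 3.99 = 10.89

10.89%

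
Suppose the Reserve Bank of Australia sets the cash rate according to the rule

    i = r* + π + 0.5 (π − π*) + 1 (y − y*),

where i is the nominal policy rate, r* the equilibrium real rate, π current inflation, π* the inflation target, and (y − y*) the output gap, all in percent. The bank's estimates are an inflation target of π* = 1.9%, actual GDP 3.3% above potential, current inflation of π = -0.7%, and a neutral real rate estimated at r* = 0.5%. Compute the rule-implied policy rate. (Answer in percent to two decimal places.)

1.80%

Output 3.3% above potential → (y − y*) = 3.3.
i = 0.5 + (-0.7) + 0.5 × (-0.7 − 1.9) + 1 × 3.3
   = 0.5 − 0.7 − 1.3 + 3.3 = 1.80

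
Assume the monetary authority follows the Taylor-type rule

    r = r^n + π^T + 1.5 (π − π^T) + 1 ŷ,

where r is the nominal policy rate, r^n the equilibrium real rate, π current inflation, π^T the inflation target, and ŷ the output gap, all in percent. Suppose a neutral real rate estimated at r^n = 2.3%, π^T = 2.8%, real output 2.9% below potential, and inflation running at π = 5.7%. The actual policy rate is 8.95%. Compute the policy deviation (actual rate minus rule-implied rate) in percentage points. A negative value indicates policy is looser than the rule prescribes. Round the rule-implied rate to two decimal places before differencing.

Output 2.9% below potential → ŷ = -2.9.
r = 2.3 + 2.8 + 1.5 × (5.7 − 2.8) + 1 × (-2.9)
   = 2.3 + 2.8 + 4.35 − 2.9 = 6.55
Deviation = 8.95 − 6.55 = 2.40 pp.

2.40 pp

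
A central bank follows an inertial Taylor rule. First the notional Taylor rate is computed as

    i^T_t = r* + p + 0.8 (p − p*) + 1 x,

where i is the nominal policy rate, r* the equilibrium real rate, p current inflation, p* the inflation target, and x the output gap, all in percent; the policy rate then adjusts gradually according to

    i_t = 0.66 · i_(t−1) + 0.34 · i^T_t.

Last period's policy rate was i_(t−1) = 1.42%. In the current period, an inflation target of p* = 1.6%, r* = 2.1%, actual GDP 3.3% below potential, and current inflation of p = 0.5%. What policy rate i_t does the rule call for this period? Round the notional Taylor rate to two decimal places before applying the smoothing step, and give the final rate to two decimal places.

0.40%

Output 3.3% below potential → x = -3.3.
i^T_t = 2.1 + 0.5 + 0.8 × (0.5 − 1.6) + 1 × (-3.3)
   = 2.1 + 0.5 − 0.88 − 3.3 = -1.58
i_t = 0.66 × 1.42 + 0.34 × (-1.58) = 0.9372 − 0.5372 = 0.40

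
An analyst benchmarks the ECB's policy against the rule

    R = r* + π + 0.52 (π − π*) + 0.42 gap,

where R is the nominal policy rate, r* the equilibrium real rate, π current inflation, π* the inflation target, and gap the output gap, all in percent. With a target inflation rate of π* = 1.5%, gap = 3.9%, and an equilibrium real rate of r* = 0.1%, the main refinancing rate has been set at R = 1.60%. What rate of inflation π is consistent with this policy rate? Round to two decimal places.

0.42%

Collecting π: R = r* + (1 + 0.52) π − 0.52 π* + 0.42 gap
1.52 π = 1.60 − 0.1 + 0.52 × 1.5 − 0.42 × 3.9 = 0.642
π = 0.642 / 1.52 = 0.42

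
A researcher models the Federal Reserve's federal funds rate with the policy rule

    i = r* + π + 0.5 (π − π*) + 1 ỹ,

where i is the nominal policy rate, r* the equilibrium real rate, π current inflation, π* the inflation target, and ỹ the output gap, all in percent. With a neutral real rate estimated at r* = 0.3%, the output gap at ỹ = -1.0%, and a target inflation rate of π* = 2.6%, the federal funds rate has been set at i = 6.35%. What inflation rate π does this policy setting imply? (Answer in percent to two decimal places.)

5.57%

Collecting π: i = r* + (1 + 0.5) π − 0.5 π* + 1 ỹ
1.5 π = 6.35 − 0.3 + 0.5 × 2.6 − 1 × (-1.0) = 8.35
π = 8.35 / 1.5 = 5.57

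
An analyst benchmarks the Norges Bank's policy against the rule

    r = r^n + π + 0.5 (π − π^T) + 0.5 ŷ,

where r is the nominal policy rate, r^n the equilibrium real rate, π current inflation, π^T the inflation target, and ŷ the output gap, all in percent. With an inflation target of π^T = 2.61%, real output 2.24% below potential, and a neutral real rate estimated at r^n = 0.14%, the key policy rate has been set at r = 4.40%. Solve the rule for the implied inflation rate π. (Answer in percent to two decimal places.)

4.46%

Output 2.24% below potential → ŷ = -2.24.
Collecting π: r = r^n + (1 + 0.5) π − 0.5 π^T + 0.5 ŷ
1.5 π = 4.40 − 0.14 + 0.5 × 2.61 − 0.5 × (-2.24) = 6.685
π = 6.685 / 1.5 = 4.46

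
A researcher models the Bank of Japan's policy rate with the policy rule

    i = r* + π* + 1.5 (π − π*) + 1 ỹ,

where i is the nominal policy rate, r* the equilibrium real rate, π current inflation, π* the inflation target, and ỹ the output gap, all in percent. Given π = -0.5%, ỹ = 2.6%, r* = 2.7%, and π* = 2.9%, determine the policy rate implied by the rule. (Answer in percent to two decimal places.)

i = 2.7 + 2.9 + 1.5 × (-0.5 − 2.9) + 1 × 2.6
   = 2.7 + 2.9 − 5.1 + 2.6 = 3.10

3.10%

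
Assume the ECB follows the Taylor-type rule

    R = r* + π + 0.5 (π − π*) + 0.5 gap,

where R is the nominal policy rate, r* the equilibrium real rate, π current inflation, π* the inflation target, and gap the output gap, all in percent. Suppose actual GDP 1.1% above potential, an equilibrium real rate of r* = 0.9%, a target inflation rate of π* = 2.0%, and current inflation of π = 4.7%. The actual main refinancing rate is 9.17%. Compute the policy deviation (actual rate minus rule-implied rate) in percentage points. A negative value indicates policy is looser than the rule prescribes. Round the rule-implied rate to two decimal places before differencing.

Output 1.1% above potential → gap = 1.1.
R = 0.9 + 4.7 + 0.5 × (4.7 − 2.0) + 0.5 × 1.1
   = 0.9 + 4.7 + 1.35 + 0.55 = 7.50
Deviation = 9.17 − 7.50 = 1.67 pp.

1.67 pp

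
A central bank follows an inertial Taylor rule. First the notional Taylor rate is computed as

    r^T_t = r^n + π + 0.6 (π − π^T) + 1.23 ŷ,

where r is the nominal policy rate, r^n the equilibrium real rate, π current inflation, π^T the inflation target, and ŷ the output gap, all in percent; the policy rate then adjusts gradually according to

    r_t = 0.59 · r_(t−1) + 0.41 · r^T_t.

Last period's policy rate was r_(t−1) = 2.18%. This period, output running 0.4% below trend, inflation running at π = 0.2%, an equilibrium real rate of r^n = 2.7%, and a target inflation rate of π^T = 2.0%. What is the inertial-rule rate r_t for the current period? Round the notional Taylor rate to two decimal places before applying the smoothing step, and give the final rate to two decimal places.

Output 0.4% below potential → ŷ = -0.4.
r^T_t = 2.7 + 0.2 + 0.6 × (0.2 − 2.0) + 1.23 × (-0.4)
   = 2.7 + 0.2 − 1.08 − 0.492 = 1.33
r_t = 0.59 × 2.18 + 0.41 × 1.33 = 1.2862 + 0.5453 = 1.83

1.83%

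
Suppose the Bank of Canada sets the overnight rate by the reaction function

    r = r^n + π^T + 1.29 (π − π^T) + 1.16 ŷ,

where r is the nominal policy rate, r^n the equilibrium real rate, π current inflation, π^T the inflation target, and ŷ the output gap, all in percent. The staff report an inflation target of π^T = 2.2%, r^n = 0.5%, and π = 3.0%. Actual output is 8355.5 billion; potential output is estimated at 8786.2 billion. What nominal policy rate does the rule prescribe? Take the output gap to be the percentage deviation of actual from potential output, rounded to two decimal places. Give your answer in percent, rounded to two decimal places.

-1.95%

Output gap = 100 × (8355.5 − 8786.2) / 8786.2 = -4.90%.
r = 0.50 + 2.20 + 1.29 × (3.00 − 2.20) + 1.16 × (-4.90)
   = 0.50 + 2.2 + 1.032 − 5.684 = -1.95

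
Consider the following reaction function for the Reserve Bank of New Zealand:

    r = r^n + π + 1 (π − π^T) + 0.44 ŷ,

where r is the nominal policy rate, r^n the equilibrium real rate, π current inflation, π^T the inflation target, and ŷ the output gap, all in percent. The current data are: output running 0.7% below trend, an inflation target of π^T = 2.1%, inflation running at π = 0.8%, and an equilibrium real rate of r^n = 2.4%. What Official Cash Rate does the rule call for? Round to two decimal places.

1.59%

Output 0.7% below potential → ŷ = -0.7.
r = 2.4 + 0.8 + 1 × (0.8 − 2.1) + 0.44 × (-0.7)
   = 2.4 + 0.8 − 1.3 − 0.308 = 1.59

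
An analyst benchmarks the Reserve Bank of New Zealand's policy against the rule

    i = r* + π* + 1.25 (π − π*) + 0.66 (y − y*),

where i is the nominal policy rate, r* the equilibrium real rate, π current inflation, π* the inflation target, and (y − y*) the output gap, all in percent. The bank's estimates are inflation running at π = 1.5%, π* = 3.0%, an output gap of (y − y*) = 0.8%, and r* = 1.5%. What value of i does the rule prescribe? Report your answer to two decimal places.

i = 1.5 + 3.0 + 1.25 × (1.5 − 3.0) + 0.66 × 0.8
   = 1.5 + 3 − 1.875 + 0.528 = 3.15

3.15%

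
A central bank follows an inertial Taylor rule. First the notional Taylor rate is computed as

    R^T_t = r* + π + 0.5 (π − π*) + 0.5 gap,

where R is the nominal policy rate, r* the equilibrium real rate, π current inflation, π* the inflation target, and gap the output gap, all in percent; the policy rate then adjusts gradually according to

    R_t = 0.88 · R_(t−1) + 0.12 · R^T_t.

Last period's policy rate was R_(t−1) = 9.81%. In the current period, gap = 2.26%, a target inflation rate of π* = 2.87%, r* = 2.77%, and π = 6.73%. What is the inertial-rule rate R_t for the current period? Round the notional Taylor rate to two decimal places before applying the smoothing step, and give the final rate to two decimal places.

R^T_t = 2.77 + 6.73 + 0.5 × (6.73 − 2.87) + 0.5 × 2.26
   = 2.77 + 6.73 + 1.93 + 1.13 = 12.56
R_t = 0.88 × 9.81 + 0.12 × 12.56 = 8.6328 + 1.5072 = 10.14

10.14%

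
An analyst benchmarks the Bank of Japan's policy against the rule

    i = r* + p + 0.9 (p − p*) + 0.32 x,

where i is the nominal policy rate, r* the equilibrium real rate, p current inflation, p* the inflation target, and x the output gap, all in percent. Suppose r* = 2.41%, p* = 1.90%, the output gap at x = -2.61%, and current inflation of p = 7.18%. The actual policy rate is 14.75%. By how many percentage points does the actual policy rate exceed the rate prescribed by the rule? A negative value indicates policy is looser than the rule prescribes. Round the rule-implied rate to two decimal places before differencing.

1.24 pp

i = 2.41 + 7.18 + 0.9 × (7.18 − 1.90) + 0.32 × (-2.61)
   = 2.41 + 7.18 + 4.752 − 0.8352 = 13.51
Deviation = 14.75 − 13.51 = 1.24 pp.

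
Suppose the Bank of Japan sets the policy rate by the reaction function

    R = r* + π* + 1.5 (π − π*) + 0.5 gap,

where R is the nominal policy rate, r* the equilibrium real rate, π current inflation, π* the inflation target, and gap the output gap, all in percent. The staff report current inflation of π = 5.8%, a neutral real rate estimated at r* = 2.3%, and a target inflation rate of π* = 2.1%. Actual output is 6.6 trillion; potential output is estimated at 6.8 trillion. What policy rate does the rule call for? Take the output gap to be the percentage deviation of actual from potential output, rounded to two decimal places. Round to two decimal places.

Output gap = 100 × (6.6 − 6.8) / 6.8 = -2.94%.
R = 2.30 + 2.10 + 1.5 × (5.80 − 2.10) + 0.5 × (-2.94)
   = 2.30 + 2.1 + 5.55 − 1.47 = 8.48

8.48%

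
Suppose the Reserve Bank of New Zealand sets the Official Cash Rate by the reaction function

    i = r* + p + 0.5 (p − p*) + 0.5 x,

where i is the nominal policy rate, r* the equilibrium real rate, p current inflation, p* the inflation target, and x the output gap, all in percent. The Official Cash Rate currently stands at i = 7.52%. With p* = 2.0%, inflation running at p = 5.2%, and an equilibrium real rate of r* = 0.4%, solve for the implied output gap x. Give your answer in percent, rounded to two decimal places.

0.5 x = 7.52 − 0.4 − 5.2 − 0.5 × (5.2 − 2.0) = 0.32
x = 0.32 / 0.5 = 0.64

0.64%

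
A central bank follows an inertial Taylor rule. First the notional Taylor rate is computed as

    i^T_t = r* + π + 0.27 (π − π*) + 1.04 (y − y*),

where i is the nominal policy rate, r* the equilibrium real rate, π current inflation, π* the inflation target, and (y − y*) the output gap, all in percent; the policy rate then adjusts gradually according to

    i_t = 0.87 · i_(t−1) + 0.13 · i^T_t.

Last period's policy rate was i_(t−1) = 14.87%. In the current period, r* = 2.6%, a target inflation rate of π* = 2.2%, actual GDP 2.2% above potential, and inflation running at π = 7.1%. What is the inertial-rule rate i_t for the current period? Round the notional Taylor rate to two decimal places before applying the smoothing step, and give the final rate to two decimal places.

Output 2.2% above potential → (y − y*) = 2.2.
i^T_t = 2.6 + 7.1 + 0.27 × (7.1 − 2.2) + 1.04 × 2.2
   = 2.6 + 7.1 + 1.323 + 2.288 = 13.31
i_t = 0.87 × 14.87 + 0.13 × 13.31 = 12.9369 + 1.7303 = 14.67

14.67%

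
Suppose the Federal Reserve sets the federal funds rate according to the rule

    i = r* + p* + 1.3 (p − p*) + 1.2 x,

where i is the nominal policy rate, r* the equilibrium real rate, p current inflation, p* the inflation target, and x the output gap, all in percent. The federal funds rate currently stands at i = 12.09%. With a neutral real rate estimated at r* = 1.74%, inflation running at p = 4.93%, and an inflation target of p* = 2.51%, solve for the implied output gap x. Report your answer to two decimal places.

3.91%

1.2 x = 12.09 − 1.74 − 2.51 − 1.3 × (4.93 − 2.51) = 4.694
x = 4.694 / 1.2 = 3.91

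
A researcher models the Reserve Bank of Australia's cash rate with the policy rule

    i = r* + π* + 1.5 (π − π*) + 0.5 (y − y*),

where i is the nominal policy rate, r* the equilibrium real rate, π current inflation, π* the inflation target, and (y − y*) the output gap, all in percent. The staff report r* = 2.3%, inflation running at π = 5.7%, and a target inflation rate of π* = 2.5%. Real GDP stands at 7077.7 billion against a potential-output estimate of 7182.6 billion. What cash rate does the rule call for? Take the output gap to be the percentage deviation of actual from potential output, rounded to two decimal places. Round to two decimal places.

Output gap = 100 × (7077.7 − 7182.6) / 7182.6 = -1.46%.
i = 2.30 + 2.50 + 1.5 × (5.70 − 2.50) + 0.5 × (-1.46)
   = 2.30 + 2.5 + 4.8 − 0.73 = 8.87

8.87%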